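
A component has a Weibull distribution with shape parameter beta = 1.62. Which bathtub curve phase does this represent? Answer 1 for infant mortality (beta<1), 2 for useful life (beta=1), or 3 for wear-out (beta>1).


beta = 1.62
Compare beta to 1:
beta < 1 => infant mortality (phase 1)
beta = 1 => useful life (phase 2)
beta > 1 => wear-out (phase 3)
Since beta = 1.62, this is wear-out (increasing failure rate)
Phase = 3

3


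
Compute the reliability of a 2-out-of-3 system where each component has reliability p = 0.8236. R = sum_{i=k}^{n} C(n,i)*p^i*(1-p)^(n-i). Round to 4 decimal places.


k = 2, n = 3, p = 0.8236
i=2: C(3,2)=3 * 0.8236^2 * 0.1764^1 = 0.359
i=3: C(3,3)=1 * 0.8236^3 * 0.1764^0 = 0.5587
R = sum of terms = 0.9176

0.9176


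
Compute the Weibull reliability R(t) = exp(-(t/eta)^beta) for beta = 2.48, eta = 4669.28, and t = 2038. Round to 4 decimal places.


beta = 2.48, eta = 4669.28, t = 2038
t/eta = 2038 / 4669.28 = 0.4365
(t/eta)^beta = 0.4365^2.48 = 0.128
R(t) = exp(-0.128)
R(t) = 0.8799

0.8799


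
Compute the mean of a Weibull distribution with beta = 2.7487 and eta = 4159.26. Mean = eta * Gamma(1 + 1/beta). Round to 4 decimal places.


beta = 2.7487, eta = 4159.26
1/beta = 0.3638
1 + 1/beta = 1.3638
Gamma(1.3638) = 0.8898
Mean = 4159.26 * 0.8898
Mean = 3701.0825

3701.0825


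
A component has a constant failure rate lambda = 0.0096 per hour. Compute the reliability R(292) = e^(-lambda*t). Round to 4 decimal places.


lambda = 0.0096
t = 292
lambda * t = 2.8032
R(t) = e^(-2.8032)
R(t) = 0.0606

0.0606


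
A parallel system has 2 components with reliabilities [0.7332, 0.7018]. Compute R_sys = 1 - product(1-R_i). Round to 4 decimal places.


Components: [0.7332, 0.7018]
(1 - 0.7332) = 0.2668, running product = 0.2668
(1 - 0.7018) = 0.2982, running product = 0.0796
Product of (1-R_i) = 0.0796
R_sys = 1 - 0.0796 = 0.9204

0.9204


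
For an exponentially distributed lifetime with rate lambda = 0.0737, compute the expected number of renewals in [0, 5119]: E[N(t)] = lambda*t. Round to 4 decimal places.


lambda = 0.0737
t = 5119
E[N(t)] = lambda * t
E[N(t)] = 0.0737 * 5119
E[N(t)] = 377.2703

377.2703


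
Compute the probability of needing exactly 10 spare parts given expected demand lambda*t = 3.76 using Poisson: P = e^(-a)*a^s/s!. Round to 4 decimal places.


a = 3.76, s = 10
e^(-a) = e^(-3.76) = 0.0233
a^s = 3.76^10 = 564778.8819
s! = 3628800
P = 0.0233 * 564778.8819 / 3628800
P = 0.0036

0.0036


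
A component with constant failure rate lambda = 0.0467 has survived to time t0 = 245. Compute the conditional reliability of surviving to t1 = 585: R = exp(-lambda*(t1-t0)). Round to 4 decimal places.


lambda = 0.0467
t0 = 245, t1 = 585
t1 - t0 = 340
lambda * (t1-t0) = 0.0467 * 340 = 15.878
R = exp(-15.878)
R = 0.0

0.0


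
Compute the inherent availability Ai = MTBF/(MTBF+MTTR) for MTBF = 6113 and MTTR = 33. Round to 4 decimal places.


MTBF = 6113
MTTR = 33
MTBF + MTTR = 6146
Ai = 6113 / 6146
Ai = 0.9946

0.9946


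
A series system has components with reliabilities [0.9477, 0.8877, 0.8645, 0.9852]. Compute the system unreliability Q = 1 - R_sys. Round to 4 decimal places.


Components: [0.9477, 0.8877, 0.8645, 0.9852]
After component 1: product = 0.9477
After component 2: product = 0.8413
After component 3: product = 0.7273
After component 4: product = 0.7165
R_sys = 0.7165
Q = 1 - 0.7165 = 0.2835

0.2835


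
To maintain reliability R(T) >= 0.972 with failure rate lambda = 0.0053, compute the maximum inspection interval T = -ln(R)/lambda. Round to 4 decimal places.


R_target = 0.972
lambda = 0.0053
-ln(0.972) = 0.0284
T = 0.0284 / 0.0053
T = 5.3584

5.3584


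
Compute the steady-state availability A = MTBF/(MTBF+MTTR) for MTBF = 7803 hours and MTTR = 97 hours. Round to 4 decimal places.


MTBF = 7803
MTTR = 97
MTBF + MTTR = 7900
A = 7803 / 7900
A = 0.9877

0.9877


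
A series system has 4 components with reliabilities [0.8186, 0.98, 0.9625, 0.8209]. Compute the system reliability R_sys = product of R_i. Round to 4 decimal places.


Components: [0.8186, 0.98, 0.9625, 0.8209]
After component 1 (R=0.8186): product = 0.8186
After component 2 (R=0.98): product = 0.8022
After component 3 (R=0.9625): product = 0.7721
After component 4 (R=0.8209): product = 0.6339
R_sys = 0.6339

0.6339


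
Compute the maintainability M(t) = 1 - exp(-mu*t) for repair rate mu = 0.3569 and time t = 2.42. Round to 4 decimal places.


mu = 0.3569, t = 2.42
mu * t = 0.3569 * 2.42 = 0.8637
exp(-0.8637) = 0.4216
M(t) = 1 - 0.4216
M(t) = 0.5784

0.5784


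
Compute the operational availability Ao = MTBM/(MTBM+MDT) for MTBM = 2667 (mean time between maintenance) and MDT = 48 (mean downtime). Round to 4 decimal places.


MTBM = 2667
MDT = 48
MTBM + MDT = 2715
Ao = 2667 / 2715
Ao = 0.9823

0.9823


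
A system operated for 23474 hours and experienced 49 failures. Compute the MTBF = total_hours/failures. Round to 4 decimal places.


total_hours = 23474
failures = 49
MTBF = 23474 / 49
MTBF = 479.0612

479.0612


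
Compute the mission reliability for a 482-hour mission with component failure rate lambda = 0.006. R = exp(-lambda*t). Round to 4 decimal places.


lambda = 0.006
mission_time = 482
lambda * t = 0.006 * 482 = 2.892
R = exp(-2.892)
R = 0.0555

0.0555


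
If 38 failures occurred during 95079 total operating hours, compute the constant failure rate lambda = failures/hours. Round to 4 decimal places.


failures = 38
total_hours = 95079
lambda = 38 / 95079
lambda = 0.0004

0.0004


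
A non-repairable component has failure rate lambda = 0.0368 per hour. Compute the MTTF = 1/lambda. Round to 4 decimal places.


lambda = 0.0368
MTTF = 1 / 0.0368
MTTF = 27.1739

27.1739


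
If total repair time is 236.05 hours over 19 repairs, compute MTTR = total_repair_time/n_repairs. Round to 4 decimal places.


total_repair_time = 236.05
n_repairs = 19
MTTR = 236.05 / 19
MTTR = 12.4237

12.4237


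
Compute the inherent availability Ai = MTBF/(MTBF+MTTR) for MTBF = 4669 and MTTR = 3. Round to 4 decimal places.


MTBF = 4669
MTTR = 3
MTBF + MTTR = 4672
Ai = 4669 / 4672
Ai = 0.9994

0.9994


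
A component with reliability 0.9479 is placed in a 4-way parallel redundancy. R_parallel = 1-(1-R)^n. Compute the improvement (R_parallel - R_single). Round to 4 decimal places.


R_single = 0.9479, n = 4
1 - R_single = 0.0521
(1 - R_single)^n = 0.0521^4 = 0.0
R_parallel = 1 - 0.0 = 1.0
Improvement = 1.0 - 0.9479
Improvement = 0.0521

0.0521


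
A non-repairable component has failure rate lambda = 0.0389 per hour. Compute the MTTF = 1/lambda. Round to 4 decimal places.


lambda = 0.0389
MTTF = 1 / 0.0389
MTTF = 25.7069

25.7069


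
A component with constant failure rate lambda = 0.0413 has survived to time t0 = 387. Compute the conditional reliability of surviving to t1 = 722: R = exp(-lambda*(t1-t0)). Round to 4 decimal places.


lambda = 0.0413
t0 = 387, t1 = 722
t1 - t0 = 335
lambda * (t1-t0) = 0.0413 * 335 = 13.8355
R = exp(-13.8355)
R = 0.0

0.0


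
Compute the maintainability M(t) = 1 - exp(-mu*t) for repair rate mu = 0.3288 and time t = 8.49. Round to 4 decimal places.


mu = 0.3288, t = 8.49
mu * t = 0.3288 * 8.49 = 2.7915
exp(-2.7915) = 0.0613
M(t) = 1 - 0.0613
M(t) = 0.9387

0.9387


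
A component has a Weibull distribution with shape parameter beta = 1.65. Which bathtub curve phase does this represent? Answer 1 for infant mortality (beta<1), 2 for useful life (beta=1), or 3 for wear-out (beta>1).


beta = 1.65
Compare beta to 1:
beta < 1 => infant mortality (phase 1)
beta = 1 => useful life (phase 2)
beta > 1 => wear-out (phase 3)
Since beta = 1.65, this is wear-out (increasing failure rate)
Phase = 3

3


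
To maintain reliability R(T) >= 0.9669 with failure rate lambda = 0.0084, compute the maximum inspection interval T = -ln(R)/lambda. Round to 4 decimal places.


R_target = 0.9669
lambda = 0.0084
-ln(0.9669) = 0.0337
T = 0.0337 / 0.0084
T = 4.0072

4.0072


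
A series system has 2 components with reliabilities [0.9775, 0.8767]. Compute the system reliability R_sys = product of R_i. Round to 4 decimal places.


Components: [0.9775, 0.8767]
After component 1 (R=0.9775): product = 0.9775
After component 2 (R=0.8767): product = 0.857
R_sys = 0.857

0.857


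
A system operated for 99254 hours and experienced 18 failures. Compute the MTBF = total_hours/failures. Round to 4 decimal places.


total_hours = 99254
failures = 18
MTBF = 99254 / 18
MTBF = 5514.1111

5514.1111


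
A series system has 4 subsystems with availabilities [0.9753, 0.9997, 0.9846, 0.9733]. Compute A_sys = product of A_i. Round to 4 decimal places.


Subsystems: [0.9753, 0.9997, 0.9846, 0.9733]
After subsystem 1 (A=0.9753): product = 0.9753
After subsystem 2 (A=0.9997): product = 0.975
After subsystem 3 (A=0.9846): product = 0.96
After subsystem 4 (A=0.9733): product = 0.9344
A_sys = 0.9344

0.9344


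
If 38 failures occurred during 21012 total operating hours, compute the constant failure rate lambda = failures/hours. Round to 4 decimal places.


failures = 38
total_hours = 21012
lambda = 38 / 21012
lambda = 0.0018

0.0018


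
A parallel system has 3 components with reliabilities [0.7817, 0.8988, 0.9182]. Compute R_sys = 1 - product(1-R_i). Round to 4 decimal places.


Components: [0.7817, 0.8988, 0.9182]
(1 - 0.7817) = 0.2183, running product = 0.2183
(1 - 0.8988) = 0.1012, running product = 0.0221
(1 - 0.9182) = 0.0818, running product = 0.0018
Product of (1-R_i) = 0.0018
R_sys = 1 - 0.0018 = 0.9982

0.9982


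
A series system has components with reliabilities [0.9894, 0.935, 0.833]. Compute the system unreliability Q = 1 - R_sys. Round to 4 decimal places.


Components: [0.9894, 0.935, 0.833]
After component 1: product = 0.9894
After component 2: product = 0.9251
After component 3: product = 0.7706
R_sys = 0.7706
Q = 1 - 0.7706 = 0.2294

0.2294


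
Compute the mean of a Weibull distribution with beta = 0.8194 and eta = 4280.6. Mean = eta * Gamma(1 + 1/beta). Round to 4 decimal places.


beta = 0.8194, eta = 4280.6
1/beta = 1.2204
1 + 1/beta = 2.2204
Gamma(2.2204) = 1.1142
Mean = 4280.6 * 1.1142
Mean = 4769.6164

4769.6164


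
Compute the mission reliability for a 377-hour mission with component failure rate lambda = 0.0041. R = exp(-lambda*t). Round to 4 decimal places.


lambda = 0.0041
mission_time = 377
lambda * t = 0.0041 * 377 = 1.5457
R = exp(-1.5457)
R = 0.2132

0.2132


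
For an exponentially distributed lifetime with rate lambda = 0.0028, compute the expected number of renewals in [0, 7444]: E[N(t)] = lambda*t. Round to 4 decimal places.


lambda = 0.0028
t = 7444
E[N(t)] = lambda * t
E[N(t)] = 0.0028 * 7444
E[N(t)] = 20.8432

20.8432


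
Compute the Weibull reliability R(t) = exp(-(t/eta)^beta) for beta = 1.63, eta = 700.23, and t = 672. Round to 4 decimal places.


beta = 1.63, eta = 700.23, t = 672
t/eta = 672 / 700.23 = 0.9597
(t/eta)^beta = 0.9597^1.63 = 0.9351
R(t) = exp(-0.9351)
R(t) = 0.3925

0.3925


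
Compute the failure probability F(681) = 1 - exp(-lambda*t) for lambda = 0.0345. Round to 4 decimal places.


lambda = 0.0345, t = 681
lambda * t = 23.4945
exp(-23.4945) = 0.0
F(t) = 1 - 0.0
F(t) = 1.0

1.0


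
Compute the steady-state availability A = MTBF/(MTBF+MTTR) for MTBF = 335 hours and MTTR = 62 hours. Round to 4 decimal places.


MTBF = 335
MTTR = 62
MTBF + MTTR = 397
A = 335 / 397
A = 0.8438

0.8438


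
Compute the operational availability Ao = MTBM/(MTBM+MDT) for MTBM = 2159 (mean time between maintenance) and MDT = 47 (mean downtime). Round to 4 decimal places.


MTBM = 2159
MDT = 47
MTBM + MDT = 2206
Ao = 2159 / 2206
Ao = 0.9787

0.9787


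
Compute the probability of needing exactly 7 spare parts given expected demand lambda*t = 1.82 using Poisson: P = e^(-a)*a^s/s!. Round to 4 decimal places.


a = 1.82, s = 7
e^(-a) = e^(-1.82) = 0.162
a^s = 1.82^7 = 66.1454
s! = 5040
P = 0.162 * 66.1454 / 5040
P = 0.0021

0.0021


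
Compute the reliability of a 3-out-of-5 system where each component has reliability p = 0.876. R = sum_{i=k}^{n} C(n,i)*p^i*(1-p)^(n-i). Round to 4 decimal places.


k = 3, n = 5, p = 0.876
i=3: C(5,3)=10 * 0.876^3 * 0.124^2 = 0.1034
i=4: C(5,4)=5 * 0.876^4 * 0.124^1 = 0.3651
i=5: C(5,5)=1 * 0.876^5 * 0.124^0 = 0.5158
R = sum of terms = 0.9843

0.9843


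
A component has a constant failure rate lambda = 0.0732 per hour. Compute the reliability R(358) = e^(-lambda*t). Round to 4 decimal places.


lambda = 0.0732
t = 358
lambda * t = 26.2056
R(t) = e^(-26.2056)
R(t) = 0.0

0.0


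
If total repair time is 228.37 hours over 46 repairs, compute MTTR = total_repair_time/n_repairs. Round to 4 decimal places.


total_repair_time = 228.37
n_repairs = 46
MTTR = 228.37 / 46
MTTR = 4.9646

4.9646


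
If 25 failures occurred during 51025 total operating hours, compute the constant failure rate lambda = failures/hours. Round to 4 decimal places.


failures = 25
total_hours = 51025
lambda = 25 / 51025
lambda = 0.0005

0.0005


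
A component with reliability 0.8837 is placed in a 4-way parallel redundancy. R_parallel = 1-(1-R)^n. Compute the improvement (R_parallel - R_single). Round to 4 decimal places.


R_single = 0.8837, n = 4
1 - R_single = 0.1163
(1 - R_single)^n = 0.1163^4 = 0.0002
R_parallel = 1 - 0.0002 = 0.9998
Improvement = 0.9998 - 0.8837
Improvement = 0.1161

0.1161


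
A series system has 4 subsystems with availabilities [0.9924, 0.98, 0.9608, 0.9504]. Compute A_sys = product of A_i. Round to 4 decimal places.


Subsystems: [0.9924, 0.98, 0.9608, 0.9504]
After subsystem 1 (A=0.9924): product = 0.9924
After subsystem 2 (A=0.98): product = 0.9726
After subsystem 3 (A=0.9608): product = 0.9344
After subsystem 4 (A=0.9504): product = 0.8881
A_sys = 0.8881

0.8881


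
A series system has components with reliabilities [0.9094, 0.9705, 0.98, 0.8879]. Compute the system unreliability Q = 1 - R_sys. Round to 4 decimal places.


Components: [0.9094, 0.9705, 0.98, 0.8879]
After component 1: product = 0.9094
After component 2: product = 0.8826
After component 3: product = 0.8649
After component 4: product = 0.768
R_sys = 0.768
Q = 1 - 0.768 = 0.232

0.232


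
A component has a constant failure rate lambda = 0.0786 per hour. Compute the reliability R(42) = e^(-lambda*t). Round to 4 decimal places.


lambda = 0.0786
t = 42
lambda * t = 3.3012
R(t) = e^(-3.3012)
R(t) = 0.0368

0.0368


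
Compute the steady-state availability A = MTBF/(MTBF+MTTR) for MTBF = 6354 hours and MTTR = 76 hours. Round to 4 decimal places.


MTBF = 6354
MTTR = 76
MTBF + MTTR = 6430
A = 6354 / 6430
A = 0.9882

0.9882


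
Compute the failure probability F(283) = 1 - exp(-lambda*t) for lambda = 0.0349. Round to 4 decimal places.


lambda = 0.0349, t = 283
lambda * t = 9.8767
exp(-9.8767) = 0.0001
F(t) = 1 - 0.0001
F(t) = 0.9999

0.9999


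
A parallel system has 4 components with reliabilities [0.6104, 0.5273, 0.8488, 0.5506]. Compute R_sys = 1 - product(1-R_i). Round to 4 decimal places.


Components: [0.6104, 0.5273, 0.8488, 0.5506]
(1 - 0.6104) = 0.3896, running product = 0.3896
(1 - 0.5273) = 0.4727, running product = 0.1842
(1 - 0.8488) = 0.1512, running product = 0.0278
(1 - 0.5506) = 0.4494, running product = 0.0125
Product of (1-R_i) = 0.0125
R_sys = 1 - 0.0125 = 0.9875

0.9875


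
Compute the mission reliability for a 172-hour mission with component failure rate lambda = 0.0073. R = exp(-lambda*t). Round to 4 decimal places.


lambda = 0.0073
mission_time = 172
lambda * t = 0.0073 * 172 = 1.2556
R = exp(-1.2556)
R = 0.2849

0.2849


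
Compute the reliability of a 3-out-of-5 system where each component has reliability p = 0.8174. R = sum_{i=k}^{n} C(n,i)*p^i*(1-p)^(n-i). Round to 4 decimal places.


k = 3, n = 5, p = 0.8174
i=3: C(5,3)=10 * 0.8174^3 * 0.1826^2 = 0.1821
i=4: C(5,4)=5 * 0.8174^4 * 0.1826^1 = 0.4076
i=5: C(5,5)=1 * 0.8174^5 * 0.1826^0 = 0.3649
R = sum of terms = 0.9546

0.9546


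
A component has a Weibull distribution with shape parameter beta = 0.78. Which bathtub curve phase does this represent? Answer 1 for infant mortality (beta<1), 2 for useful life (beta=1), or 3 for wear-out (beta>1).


beta = 0.78
Compare beta to 1:
beta < 1 => infant mortality (phase 1)
beta = 1 => useful life (phase 2)
beta > 1 => wear-out (phase 3)
Since beta = 0.78, this is infant mortality (decreasing failure rate)
Phase = 1

1


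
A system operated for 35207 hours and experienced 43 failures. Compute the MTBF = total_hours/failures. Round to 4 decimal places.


total_hours = 35207
failures = 43
MTBF = 35207 / 43
MTBF = 818.7674

818.7674


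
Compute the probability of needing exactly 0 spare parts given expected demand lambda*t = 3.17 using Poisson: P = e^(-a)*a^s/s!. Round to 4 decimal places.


a = 3.17, s = 0
e^(-a) = e^(-3.17) = 0.042
a^s = 3.17^0 = 1.0
s! = 1
P = 0.042 * 1.0 / 1
P = 0.042

0.042


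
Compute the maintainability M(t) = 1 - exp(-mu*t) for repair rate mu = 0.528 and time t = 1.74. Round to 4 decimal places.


mu = 0.528, t = 1.74
mu * t = 0.528 * 1.74 = 0.9187
exp(-0.9187) = 0.399
M(t) = 1 - 0.399
M(t) = 0.601

0.601


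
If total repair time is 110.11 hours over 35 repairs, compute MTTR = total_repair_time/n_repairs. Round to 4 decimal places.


total_repair_time = 110.11
n_repairs = 35
MTTR = 110.11 / 35
MTTR = 3.146

3.146


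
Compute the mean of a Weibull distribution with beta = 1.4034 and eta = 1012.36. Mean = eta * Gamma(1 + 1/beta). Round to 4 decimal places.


beta = 1.4034, eta = 1012.36
1/beta = 0.7126
1 + 1/beta = 1.7126
Gamma(1.7126) = 0.9111
Mean = 1012.36 * 0.9111
Mean = 922.3387

922.3387


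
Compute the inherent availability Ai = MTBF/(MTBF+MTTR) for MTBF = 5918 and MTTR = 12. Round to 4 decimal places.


MTBF = 5918
MTTR = 12
MTBF + MTTR = 5930
Ai = 5918 / 5930
Ai = 0.998

0.998


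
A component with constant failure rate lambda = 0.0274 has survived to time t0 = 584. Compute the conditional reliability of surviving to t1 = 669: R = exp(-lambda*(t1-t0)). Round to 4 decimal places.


lambda = 0.0274
t0 = 584, t1 = 669
t1 - t0 = 85
lambda * (t1-t0) = 0.0274 * 85 = 2.329
R = exp(-2.329)
R = 0.0974

0.0974


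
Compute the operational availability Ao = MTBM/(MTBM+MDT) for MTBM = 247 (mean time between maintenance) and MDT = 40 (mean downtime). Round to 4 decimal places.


MTBM = 247
MDT = 40
MTBM + MDT = 287
Ao = 247 / 287
Ao = 0.8606

0.8606


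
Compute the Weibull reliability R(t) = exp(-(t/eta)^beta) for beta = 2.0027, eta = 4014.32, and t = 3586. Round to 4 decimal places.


beta = 2.0027, eta = 4014.32, t = 3586
t/eta = 3586 / 4014.32 = 0.8933
(t/eta)^beta = 0.8933^2.0027 = 0.7977
R(t) = exp(-0.7977)
R(t) = 0.4503

0.4503


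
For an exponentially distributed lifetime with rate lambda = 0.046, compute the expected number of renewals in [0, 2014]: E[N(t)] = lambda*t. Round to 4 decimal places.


lambda = 0.046
t = 2014
E[N(t)] = lambda * t
E[N(t)] = 0.046 * 2014
E[N(t)] = 92.644

92.644


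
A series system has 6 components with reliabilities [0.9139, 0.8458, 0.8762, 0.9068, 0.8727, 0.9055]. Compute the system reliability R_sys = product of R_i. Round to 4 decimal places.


Components: [0.9139, 0.8458, 0.8762, 0.9068, 0.8727, 0.9055]
After component 1 (R=0.9139): product = 0.9139
After component 2 (R=0.8458): product = 0.773
After component 3 (R=0.8762): product = 0.6773
After component 4 (R=0.9068): product = 0.6142
After component 5 (R=0.8727): product = 0.536
After component 6 (R=0.9055): product = 0.4853
R_sys = 0.4853

0.4853


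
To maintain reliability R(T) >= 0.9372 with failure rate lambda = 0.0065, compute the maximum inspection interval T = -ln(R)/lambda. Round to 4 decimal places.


R_target = 0.9372
lambda = 0.0065
-ln(0.9372) = 0.0649
T = 0.0649 / 0.0065
T = 9.9782

9.9782


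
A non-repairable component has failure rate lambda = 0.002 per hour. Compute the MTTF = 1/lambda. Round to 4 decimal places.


lambda = 0.002
MTTF = 1 / 0.002
MTTF = 500.0

500.0


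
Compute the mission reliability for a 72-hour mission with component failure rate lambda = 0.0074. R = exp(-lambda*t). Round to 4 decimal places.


lambda = 0.0074
mission_time = 72
lambda * t = 0.0074 * 72 = 0.5328
R = exp(-0.5328)
R = 0.587

0.587


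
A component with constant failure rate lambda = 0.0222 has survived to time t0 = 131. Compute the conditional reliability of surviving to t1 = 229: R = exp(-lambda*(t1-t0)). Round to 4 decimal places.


lambda = 0.0222
t0 = 131, t1 = 229
t1 - t0 = 98
lambda * (t1-t0) = 0.0222 * 98 = 2.1756
R = exp(-2.1756)
R = 0.1135

0.1135


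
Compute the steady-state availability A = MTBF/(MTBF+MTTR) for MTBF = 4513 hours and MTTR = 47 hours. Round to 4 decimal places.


MTBF = 4513
MTTR = 47
MTBF + MTTR = 4560
A = 4513 / 4560
A = 0.9897

0.9897


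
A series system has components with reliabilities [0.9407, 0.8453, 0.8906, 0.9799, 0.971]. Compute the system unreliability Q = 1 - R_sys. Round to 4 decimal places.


Components: [0.9407, 0.8453, 0.8906, 0.9799, 0.971]
After component 1: product = 0.9407
After component 2: product = 0.7952
After component 3: product = 0.7082
After component 4: product = 0.6939
After component 5: product = 0.6738
R_sys = 0.6738
Q = 1 - 0.6738 = 0.3262

0.3262


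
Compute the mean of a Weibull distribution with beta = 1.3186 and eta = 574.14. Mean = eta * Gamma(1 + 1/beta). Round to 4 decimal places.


beta = 1.3186, eta = 574.14
1/beta = 0.7584
1 + 1/beta = 1.7584
Gamma(1.7584) = 0.921
Mean = 574.14 * 0.921
Mean = 528.7802

528.7802


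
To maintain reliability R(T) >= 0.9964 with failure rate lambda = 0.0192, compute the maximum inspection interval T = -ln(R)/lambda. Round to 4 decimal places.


R_target = 0.9964
lambda = 0.0192
-ln(0.9964) = 0.0036
T = 0.0036 / 0.0192
T = 0.1878

0.1878


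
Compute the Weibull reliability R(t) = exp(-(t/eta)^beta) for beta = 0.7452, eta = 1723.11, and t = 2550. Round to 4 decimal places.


beta = 0.7452, eta = 1723.11, t = 2550
t/eta = 2550 / 1723.11 = 1.4799
(t/eta)^beta = 1.4799^0.7452 = 1.3392
R(t) = exp(-1.3392)
R(t) = 0.262

0.262


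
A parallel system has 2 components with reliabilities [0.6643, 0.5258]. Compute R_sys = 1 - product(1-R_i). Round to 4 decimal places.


Components: [0.6643, 0.5258]
(1 - 0.6643) = 0.3357, running product = 0.3357
(1 - 0.5258) = 0.4742, running product = 0.1592
Product of (1-R_i) = 0.1592
R_sys = 1 - 0.1592 = 0.8408

0.8408


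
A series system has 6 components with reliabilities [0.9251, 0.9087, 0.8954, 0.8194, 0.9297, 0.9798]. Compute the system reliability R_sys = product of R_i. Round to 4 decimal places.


Components: [0.9251, 0.9087, 0.8954, 0.8194, 0.9297, 0.9798]
After component 1 (R=0.9251): product = 0.9251
After component 2 (R=0.9087): product = 0.8406
After component 3 (R=0.8954): product = 0.7527
After component 4 (R=0.8194): product = 0.6168
After component 5 (R=0.9297): product = 0.5734
After component 6 (R=0.9798): product = 0.5618
R_sys = 0.5618

0.5618


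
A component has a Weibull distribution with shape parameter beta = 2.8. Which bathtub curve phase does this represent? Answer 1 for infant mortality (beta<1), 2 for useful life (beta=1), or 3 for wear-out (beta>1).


beta = 2.8
Compare beta to 1:
beta < 1 => infant mortality (phase 1)
beta = 1 => useful life (phase 2)
beta > 1 => wear-out (phase 3)
Since beta = 2.8, this is wear-out (increasing failure rate)
Phase = 3

3


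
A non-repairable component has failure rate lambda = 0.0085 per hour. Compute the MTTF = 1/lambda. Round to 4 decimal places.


lambda = 0.0085
MTTF = 1 / 0.0085
MTTF = 117.6471

117.6471


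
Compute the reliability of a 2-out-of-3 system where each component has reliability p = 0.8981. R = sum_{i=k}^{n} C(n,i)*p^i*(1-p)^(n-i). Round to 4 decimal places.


k = 2, n = 3, p = 0.8981
i=2: C(3,2)=3 * 0.8981^2 * 0.1019^1 = 0.2466
i=3: C(3,3)=1 * 0.8981^3 * 0.1019^0 = 0.7244
R = sum of terms = 0.971

0.971


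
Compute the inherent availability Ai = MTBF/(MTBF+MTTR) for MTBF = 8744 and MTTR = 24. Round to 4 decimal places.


MTBF = 8744
MTTR = 24
MTBF + MTTR = 8768
Ai = 8744 / 8768
Ai = 0.9973

0.9973


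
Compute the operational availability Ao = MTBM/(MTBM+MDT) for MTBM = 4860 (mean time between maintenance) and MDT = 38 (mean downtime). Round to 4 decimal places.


MTBM = 4860
MDT = 38
MTBM + MDT = 4898
Ao = 4860 / 4898
Ao = 0.9922

0.9922


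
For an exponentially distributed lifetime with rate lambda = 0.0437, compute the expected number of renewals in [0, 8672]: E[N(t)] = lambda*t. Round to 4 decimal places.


lambda = 0.0437
t = 8672
E[N(t)] = lambda * t
E[N(t)] = 0.0437 * 8672
E[N(t)] = 378.9664

378.9664


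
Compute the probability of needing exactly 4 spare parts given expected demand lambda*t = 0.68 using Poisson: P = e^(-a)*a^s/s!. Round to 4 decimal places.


a = 0.68, s = 4
e^(-a) = e^(-0.68) = 0.5066
a^s = 0.68^4 = 0.2138
s! = 24
P = 0.5066 * 0.2138 / 24
P = 0.0045

0.0045


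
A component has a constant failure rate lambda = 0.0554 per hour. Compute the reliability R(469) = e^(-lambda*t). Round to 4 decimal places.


lambda = 0.0554
t = 469
lambda * t = 25.9826
R(t) = e^(-25.9826)
R(t) = 0.0

0.0


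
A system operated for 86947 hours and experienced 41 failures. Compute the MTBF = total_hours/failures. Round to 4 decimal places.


total_hours = 86947
failures = 41
MTBF = 86947 / 41
MTBF = 2120.6585

2120.6585


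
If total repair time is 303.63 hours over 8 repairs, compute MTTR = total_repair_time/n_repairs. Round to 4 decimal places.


total_repair_time = 303.63
n_repairs = 8
MTTR = 303.63 / 8
MTTR = 37.9537

37.9537


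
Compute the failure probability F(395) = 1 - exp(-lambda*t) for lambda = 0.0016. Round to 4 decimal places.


lambda = 0.0016, t = 395
lambda * t = 0.632
exp(-0.632) = 0.5315
F(t) = 1 - 0.5315
F(t) = 0.4685

0.4685


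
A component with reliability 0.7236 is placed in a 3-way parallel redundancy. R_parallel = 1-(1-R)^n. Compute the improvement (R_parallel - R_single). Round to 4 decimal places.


R_single = 0.7236, n = 3
1 - R_single = 0.2764
(1 - R_single)^n = 0.2764^3 = 0.0211
R_parallel = 1 - 0.0211 = 0.9789
Improvement = 0.9789 - 0.7236
Improvement = 0.2553

0.2553


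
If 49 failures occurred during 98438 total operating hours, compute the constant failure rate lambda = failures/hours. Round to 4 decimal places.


failures = 49
total_hours = 98438
lambda = 49 / 98438
lambda = 0.0005

0.0005


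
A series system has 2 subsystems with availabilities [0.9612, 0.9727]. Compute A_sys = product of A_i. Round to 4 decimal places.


Subsystems: [0.9612, 0.9727]
After subsystem 1 (A=0.9612): product = 0.9612
After subsystem 2 (A=0.9727): product = 0.935
A_sys = 0.935

0.935


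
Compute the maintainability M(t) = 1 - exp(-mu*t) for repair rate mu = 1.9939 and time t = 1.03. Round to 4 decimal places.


mu = 1.9939, t = 1.03
mu * t = 1.9939 * 1.03 = 2.0537
exp(-2.0537) = 0.1283
M(t) = 1 - 0.1283
M(t) = 0.8717

0.8717


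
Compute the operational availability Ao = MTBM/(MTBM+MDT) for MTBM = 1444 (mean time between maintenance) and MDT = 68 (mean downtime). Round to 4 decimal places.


MTBM = 1444
MDT = 68
MTBM + MDT = 1512
Ao = 1444 / 1512
Ao = 0.955

0.955


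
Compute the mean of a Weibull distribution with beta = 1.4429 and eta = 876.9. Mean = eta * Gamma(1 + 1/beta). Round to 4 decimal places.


beta = 1.4429, eta = 876.9
1/beta = 0.693
1 + 1/beta = 1.693
Gamma(1.693) = 0.9073
Mean = 876.9 * 0.9073
Mean = 795.6463

795.6463


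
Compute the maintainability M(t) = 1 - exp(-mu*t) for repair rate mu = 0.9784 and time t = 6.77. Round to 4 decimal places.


mu = 0.9784, t = 6.77
mu * t = 0.9784 * 6.77 = 6.6238
exp(-6.6238) = 0.0013
M(t) = 1 - 0.0013
M(t) = 0.9987

0.9987


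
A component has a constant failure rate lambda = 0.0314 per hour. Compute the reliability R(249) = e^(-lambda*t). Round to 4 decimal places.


lambda = 0.0314
t = 249
lambda * t = 7.8186
R(t) = e^(-7.8186)
R(t) = 0.0004

0.0004


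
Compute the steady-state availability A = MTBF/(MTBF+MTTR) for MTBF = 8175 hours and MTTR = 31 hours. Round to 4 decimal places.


MTBF = 8175
MTTR = 31
MTBF + MTTR = 8206
A = 8175 / 8206
A = 0.9962

0.9962


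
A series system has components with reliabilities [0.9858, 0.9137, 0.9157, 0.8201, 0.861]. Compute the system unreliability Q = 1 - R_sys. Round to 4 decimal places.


Components: [0.9858, 0.9137, 0.9157, 0.8201, 0.861]
After component 1: product = 0.9858
After component 2: product = 0.9007
After component 3: product = 0.8248
After component 4: product = 0.6764
After component 5: product = 0.5824
R_sys = 0.5824
Q = 1 - 0.5824 = 0.4176

0.4176


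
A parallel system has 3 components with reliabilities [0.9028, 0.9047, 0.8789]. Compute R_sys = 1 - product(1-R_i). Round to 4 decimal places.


Components: [0.9028, 0.9047, 0.8789]
(1 - 0.9028) = 0.0972, running product = 0.0972
(1 - 0.9047) = 0.0953, running product = 0.0093
(1 - 0.8789) = 0.1211, running product = 0.0011
Product of (1-R_i) = 0.0011
R_sys = 1 - 0.0011 = 0.9989

0.9989


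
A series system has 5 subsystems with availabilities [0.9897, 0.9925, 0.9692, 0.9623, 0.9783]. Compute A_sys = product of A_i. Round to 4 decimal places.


Subsystems: [0.9897, 0.9925, 0.9692, 0.9623, 0.9783]
After subsystem 1 (A=0.9897): product = 0.9897
After subsystem 2 (A=0.9925): product = 0.9823
After subsystem 3 (A=0.9692): product = 0.952
After subsystem 4 (A=0.9623): product = 0.9161
After subsystem 5 (A=0.9783): product = 0.8963
A_sys = 0.8963

0.8963


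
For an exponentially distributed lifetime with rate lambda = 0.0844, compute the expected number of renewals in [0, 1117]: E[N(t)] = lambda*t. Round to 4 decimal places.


lambda = 0.0844
t = 1117
E[N(t)] = lambda * t
E[N(t)] = 0.0844 * 1117
E[N(t)] = 94.2748

94.2748


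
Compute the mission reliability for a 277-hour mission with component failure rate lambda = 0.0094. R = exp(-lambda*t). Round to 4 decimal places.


lambda = 0.0094
mission_time = 277
lambda * t = 0.0094 * 277 = 2.6038
R = exp(-2.6038)
R = 0.074

0.074


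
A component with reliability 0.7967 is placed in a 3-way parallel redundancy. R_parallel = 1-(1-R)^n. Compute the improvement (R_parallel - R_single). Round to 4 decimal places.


R_single = 0.7967, n = 3
1 - R_single = 0.2033
(1 - R_single)^n = 0.2033^3 = 0.0084
R_parallel = 1 - 0.0084 = 0.9916
Improvement = 0.9916 - 0.7967
Improvement = 0.1949

0.1949


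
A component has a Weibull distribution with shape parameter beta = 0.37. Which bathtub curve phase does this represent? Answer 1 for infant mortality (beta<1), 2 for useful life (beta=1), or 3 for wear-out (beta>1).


beta = 0.37
Compare beta to 1:
beta < 1 => infant mortality (phase 1)
beta = 1 => useful life (phase 2)
beta > 1 => wear-out (phase 3)
Since beta = 0.37, this is infant mortality (decreasing failure rate)
Phase = 1

1


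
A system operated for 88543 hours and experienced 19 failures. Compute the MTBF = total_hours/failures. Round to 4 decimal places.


total_hours = 88543
failures = 19
MTBF = 88543 / 19
MTBF = 4660.1579

4660.1579


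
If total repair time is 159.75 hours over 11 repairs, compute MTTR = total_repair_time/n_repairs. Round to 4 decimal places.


total_repair_time = 159.75
n_repairs = 11
MTTR = 159.75 / 11
MTTR = 14.5227

14.5227


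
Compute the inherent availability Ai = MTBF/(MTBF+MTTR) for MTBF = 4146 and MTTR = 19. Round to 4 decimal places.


MTBF = 4146
MTTR = 19
MTBF + MTTR = 4165
Ai = 4146 / 4165
Ai = 0.9954

0.9954


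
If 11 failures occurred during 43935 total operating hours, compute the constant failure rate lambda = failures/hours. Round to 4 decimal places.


failures = 11
total_hours = 43935
lambda = 11 / 43935
lambda = 0.0003

0.0003


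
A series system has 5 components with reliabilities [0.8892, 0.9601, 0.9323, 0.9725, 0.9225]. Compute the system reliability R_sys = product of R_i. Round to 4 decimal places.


Components: [0.8892, 0.9601, 0.9323, 0.9725, 0.9225]
After component 1 (R=0.8892): product = 0.8892
After component 2 (R=0.9601): product = 0.8537
After component 3 (R=0.9323): product = 0.7959
After component 4 (R=0.9725): product = 0.774
After component 5 (R=0.9225): product = 0.714
R_sys = 0.714

0.714


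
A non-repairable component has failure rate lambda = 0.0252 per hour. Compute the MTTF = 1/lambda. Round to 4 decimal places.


lambda = 0.0252
MTTF = 1 / 0.0252
MTTF = 39.6825

39.6825


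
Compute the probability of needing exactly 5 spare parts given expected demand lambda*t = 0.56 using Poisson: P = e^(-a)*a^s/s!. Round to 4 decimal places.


a = 0.56, s = 5
e^(-a) = e^(-0.56) = 0.5712
a^s = 0.56^5 = 0.0551
s! = 120
P = 0.5712 * 0.0551 / 120
P = 0.0003

0.0003


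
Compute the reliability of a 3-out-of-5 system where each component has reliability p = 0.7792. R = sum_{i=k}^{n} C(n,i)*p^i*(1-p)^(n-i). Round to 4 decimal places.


k = 3, n = 5, p = 0.7792
i=3: C(5,3)=10 * 0.7792^3 * 0.2208^2 = 0.2306
i=4: C(5,4)=5 * 0.7792^4 * 0.2208^1 = 0.407
i=5: C(5,5)=1 * 0.7792^5 * 0.2208^0 = 0.2872
R = sum of terms = 0.9249

0.9249


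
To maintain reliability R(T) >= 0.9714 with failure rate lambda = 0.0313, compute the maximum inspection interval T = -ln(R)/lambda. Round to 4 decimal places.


R_target = 0.9714
lambda = 0.0313
-ln(0.9714) = 0.029
T = 0.029 / 0.0313
T = 0.9271

0.9271


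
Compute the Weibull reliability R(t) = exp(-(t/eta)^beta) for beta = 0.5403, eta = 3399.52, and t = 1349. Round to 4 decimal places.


beta = 0.5403, eta = 3399.52, t = 1349
t/eta = 1349 / 3399.52 = 0.3968
(t/eta)^beta = 0.3968^0.5403 = 0.6069
R(t) = exp(-0.6069)
R(t) = 0.545

0.545


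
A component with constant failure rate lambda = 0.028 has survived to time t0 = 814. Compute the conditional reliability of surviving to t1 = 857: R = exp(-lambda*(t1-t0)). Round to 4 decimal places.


lambda = 0.028
t0 = 814, t1 = 857
t1 - t0 = 43
lambda * (t1-t0) = 0.028 * 43 = 1.204
R = exp(-1.204)
R = 0.3

0.3


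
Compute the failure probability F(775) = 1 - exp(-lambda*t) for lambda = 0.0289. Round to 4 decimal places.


lambda = 0.0289, t = 775
lambda * t = 22.3975
exp(-22.3975) = 0.0
F(t) = 1 - 0.0
F(t) = 1.0

1.0


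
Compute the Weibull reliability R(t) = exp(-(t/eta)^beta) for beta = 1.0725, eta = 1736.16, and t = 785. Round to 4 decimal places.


beta = 1.0725, eta = 1736.16, t = 785
t/eta = 785 / 1736.16 = 0.4521
(t/eta)^beta = 0.4521^1.0725 = 0.4269
R(t) = exp(-0.4269)
R(t) = 0.6526

0.6526


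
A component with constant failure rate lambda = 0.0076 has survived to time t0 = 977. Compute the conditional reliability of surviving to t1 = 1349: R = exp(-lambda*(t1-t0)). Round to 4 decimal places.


lambda = 0.0076
t0 = 977, t1 = 1349
t1 - t0 = 372
lambda * (t1-t0) = 0.0076 * 372 = 2.8272
R = exp(-2.8272)
R = 0.0592

0.0592


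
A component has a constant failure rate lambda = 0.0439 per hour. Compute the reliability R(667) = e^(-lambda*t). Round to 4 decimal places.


lambda = 0.0439
t = 667
lambda * t = 29.2813
R(t) = e^(-29.2813)
R(t) = 0.0

0.0


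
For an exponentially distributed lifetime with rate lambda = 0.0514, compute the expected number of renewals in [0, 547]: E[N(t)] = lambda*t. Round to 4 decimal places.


lambda = 0.0514
t = 547
E[N(t)] = lambda * t
E[N(t)] = 0.0514 * 547
E[N(t)] = 28.1158

28.1158


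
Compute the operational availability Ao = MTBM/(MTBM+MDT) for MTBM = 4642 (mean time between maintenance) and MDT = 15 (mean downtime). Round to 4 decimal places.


MTBM = 4642
MDT = 15
MTBM + MDT = 4657
Ao = 4642 / 4657
Ao = 0.9968

0.9968


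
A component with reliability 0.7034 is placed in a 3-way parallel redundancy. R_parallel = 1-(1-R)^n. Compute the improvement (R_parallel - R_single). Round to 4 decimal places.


R_single = 0.7034, n = 3
1 - R_single = 0.2966
(1 - R_single)^n = 0.2966^3 = 0.0261
R_parallel = 1 - 0.0261 = 0.9739
Improvement = 0.9739 - 0.7034
Improvement = 0.2705

0.2705


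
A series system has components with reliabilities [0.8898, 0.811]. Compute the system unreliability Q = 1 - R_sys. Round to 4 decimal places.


Components: [0.8898, 0.811]
After component 1: product = 0.8898
After component 2: product = 0.7216
R_sys = 0.7216
Q = 1 - 0.7216 = 0.2784

0.2784


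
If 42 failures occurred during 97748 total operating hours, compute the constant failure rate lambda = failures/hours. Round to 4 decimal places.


failures = 42
total_hours = 97748
lambda = 42 / 97748
lambda = 0.0004

0.0004


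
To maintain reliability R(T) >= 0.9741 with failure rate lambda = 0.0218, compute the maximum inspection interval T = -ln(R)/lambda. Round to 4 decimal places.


R_target = 0.9741
lambda = 0.0218
-ln(0.9741) = 0.0262
T = 0.0262 / 0.0218
T = 1.2037

1.2037


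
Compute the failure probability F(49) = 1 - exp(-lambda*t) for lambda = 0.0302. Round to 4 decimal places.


lambda = 0.0302, t = 49
lambda * t = 1.4798
exp(-1.4798) = 0.2277
F(t) = 1 - 0.2277
F(t) = 0.7723

0.7723


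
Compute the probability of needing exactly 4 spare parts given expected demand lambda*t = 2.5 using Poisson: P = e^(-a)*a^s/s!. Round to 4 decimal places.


a = 2.5, s = 4
e^(-a) = e^(-2.5) = 0.0821
a^s = 2.5^4 = 39.0625
s! = 24
P = 0.0821 * 39.0625 / 24
P = 0.1336

0.1336


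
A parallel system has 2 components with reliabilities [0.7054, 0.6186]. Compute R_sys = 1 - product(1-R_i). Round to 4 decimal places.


Components: [0.7054, 0.6186]
(1 - 0.7054) = 0.2946, running product = 0.2946
(1 - 0.6186) = 0.3814, running product = 0.1124
Product of (1-R_i) = 0.1124
R_sys = 1 - 0.1124 = 0.8876

0.8876


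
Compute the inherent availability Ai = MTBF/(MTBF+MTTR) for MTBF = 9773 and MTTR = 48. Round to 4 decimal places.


MTBF = 9773
MTTR = 48
MTBF + MTTR = 9821
Ai = 9773 / 9821
Ai = 0.9951

0.9951


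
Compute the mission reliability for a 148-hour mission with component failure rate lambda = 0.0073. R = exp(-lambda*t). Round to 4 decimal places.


lambda = 0.0073
mission_time = 148
lambda * t = 0.0073 * 148 = 1.0804
R = exp(-1.0804)
R = 0.3395

0.3395


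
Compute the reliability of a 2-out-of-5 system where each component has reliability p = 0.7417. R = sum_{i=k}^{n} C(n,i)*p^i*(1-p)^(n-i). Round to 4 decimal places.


k = 2, n = 5, p = 0.7417
i=2: C(5,2)=10 * 0.7417^2 * 0.2583^3 = 0.0948
i=3: C(5,3)=10 * 0.7417^3 * 0.2583^2 = 0.2722
i=4: C(5,4)=5 * 0.7417^4 * 0.2583^1 = 0.3908
i=5: C(5,5)=1 * 0.7417^5 * 0.2583^0 = 0.2245
R = sum of terms = 0.9823

0.9823


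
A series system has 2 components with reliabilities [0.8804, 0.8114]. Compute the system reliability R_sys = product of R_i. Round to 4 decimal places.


Components: [0.8804, 0.8114]
After component 1 (R=0.8804): product = 0.8804
After component 2 (R=0.8114): product = 0.7144
R_sys = 0.7144

0.7144


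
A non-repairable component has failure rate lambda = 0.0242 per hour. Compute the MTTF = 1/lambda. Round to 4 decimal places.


lambda = 0.0242
MTTF = 1 / 0.0242
MTTF = 41.3223

41.3223


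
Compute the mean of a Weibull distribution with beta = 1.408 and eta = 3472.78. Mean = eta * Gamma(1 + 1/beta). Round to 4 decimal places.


beta = 1.408, eta = 3472.78
1/beta = 0.7102
1 + 1/beta = 1.7102
Gamma(1.7102) = 0.9106
Mean = 3472.78 * 0.9106
Mean = 3162.3707

3162.3707


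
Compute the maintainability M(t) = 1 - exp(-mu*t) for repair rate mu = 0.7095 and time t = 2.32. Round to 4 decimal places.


mu = 0.7095, t = 2.32
mu * t = 0.7095 * 2.32 = 1.646
exp(-1.646) = 0.1928
M(t) = 1 - 0.1928
M(t) = 0.8072

0.8072


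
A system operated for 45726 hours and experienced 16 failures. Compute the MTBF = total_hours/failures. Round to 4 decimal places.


total_hours = 45726
failures = 16
MTBF = 45726 / 16
MTBF = 2857.875

2857.875
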